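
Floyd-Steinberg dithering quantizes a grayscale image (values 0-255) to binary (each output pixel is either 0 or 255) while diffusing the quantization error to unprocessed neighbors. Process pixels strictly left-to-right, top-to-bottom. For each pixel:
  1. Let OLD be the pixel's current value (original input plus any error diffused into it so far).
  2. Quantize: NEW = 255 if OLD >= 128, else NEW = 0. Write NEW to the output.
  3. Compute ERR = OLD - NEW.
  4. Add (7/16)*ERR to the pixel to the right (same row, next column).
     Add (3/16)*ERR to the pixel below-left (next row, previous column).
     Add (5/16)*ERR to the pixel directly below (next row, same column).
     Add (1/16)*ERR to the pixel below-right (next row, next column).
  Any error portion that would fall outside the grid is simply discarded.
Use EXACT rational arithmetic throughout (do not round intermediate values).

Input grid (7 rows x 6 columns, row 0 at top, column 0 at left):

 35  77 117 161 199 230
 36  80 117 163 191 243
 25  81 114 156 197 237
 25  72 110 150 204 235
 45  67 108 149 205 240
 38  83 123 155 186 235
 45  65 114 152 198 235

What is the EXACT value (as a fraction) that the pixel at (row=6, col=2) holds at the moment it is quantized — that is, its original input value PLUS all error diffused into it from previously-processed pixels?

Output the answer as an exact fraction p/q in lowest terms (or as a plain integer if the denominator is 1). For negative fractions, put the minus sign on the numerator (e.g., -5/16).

(0,0): OLD=35 → NEW=0, ERR=35
(0,1): OLD=1477/16 → NEW=0, ERR=1477/16
(0,2): OLD=40291/256 → NEW=255, ERR=-24989/256
(0,3): OLD=484533/4096 → NEW=0, ERR=484533/4096
(0,4): OLD=16433395/65536 → NEW=255, ERR=-278285/65536
(0,5): OLD=239224485/1048576 → NEW=255, ERR=-28162395/1048576
(1,0): OLD=16447/256 → NEW=0, ERR=16447/256
(1,1): OLD=247481/2048 → NEW=0, ERR=247481/2048
(1,2): OLD=10965037/65536 → NEW=255, ERR=-5746643/65536
(1,3): OLD=40555497/262144 → NEW=255, ERR=-26291223/262144
(1,4): OLD=2485584475/16777216 → NEW=255, ERR=-1792605605/16777216
(1,5): OLD=50357344013/268435456 → NEW=255, ERR=-18093697267/268435456
(2,0): OLD=2219523/32768 → NEW=0, ERR=2219523/32768
(2,1): OLD=142575441/1048576 → NEW=255, ERR=-124811439/1048576
(2,2): OLD=390406707/16777216 → NEW=0, ERR=390406707/16777216
(2,3): OLD=14673314651/134217728 → NEW=0, ERR=14673314651/134217728
(2,4): OLD=826923209873/4294967296 → NEW=255, ERR=-268293450607/4294967296
(2,5): OLD=12502059015943/68719476736 → NEW=255, ERR=-5021407551737/68719476736
(3,0): OLD=400119763/16777216 → NEW=0, ERR=400119763/16777216
(3,1): OLD=7225445975/134217728 → NEW=0, ERR=7225445975/134217728
(3,2): OLD=165230835573/1073741824 → NEW=255, ERR=-108573329547/1073741824
(3,3): OLD=8910662392415/68719476736 → NEW=255, ERR=-8612804175265/68719476736
(3,4): OLD=67497890618495/549755813888 → NEW=0, ERR=67497890618495/549755813888
(3,5): OLD=2304369230801169/8796093022208 → NEW=255, ERR=61365510138129/8796093022208
(4,0): OLD=134317892605/2147483648 → NEW=0, ERR=134317892605/2147483648
(4,1): OLD=3220138749273/34359738368 → NEW=0, ERR=3220138749273/34359738368
(4,2): OLD=106946748647995/1099511627776 → NEW=0, ERR=106946748647995/1099511627776
(4,3): OLD=2974646881387591/17592186044416 → NEW=255, ERR=-1511360559938489/17592186044416
(4,4): OLD=56085823997035191/281474976710656 → NEW=255, ERR=-15690295064182089/281474976710656
(4,5): OLD=1015409246738414497/4503599627370496 → NEW=255, ERR=-133008658241061983/4503599627370496
(5,0): OLD=41296568583963/549755813888 → NEW=0, ERR=41296568583963/549755813888
(5,1): OLD=2943136608703435/17592186044416 → NEW=255, ERR=-1542870832622645/17592186044416
(5,2): OLD=14745847779352041/140737488355328 → NEW=0, ERR=14745847779352041/140737488355328
(5,3): OLD=763898448819616787/4503599627370496 → NEW=255, ERR=-384519456159859693/4503599627370496
(5,4): OLD=1083739801841696499/9007199254740992 → NEW=0, ERR=1083739801841696499/9007199254740992
(5,5): OLD=39621071786253558735/144115188075855872 → NEW=255, ERR=2871698826910311375/144115188075855872
(6,0): OLD=14645212427545665/281474976710656 → NEW=0, ERR=14645212427545665/281474976710656
(6,1): OLD=381439725953191597/4503599627370496 → NEW=0, ERR=381439725953191597/4503599627370496
(6,2): OLD=2923861536265369061/18014398509481984 → NEW=255, ERR=-1669810083652536859/18014398509481984
Target (6,2): original=114, with diffused error = 2923861536265369061/18014398509481984

Answer: 2923861536265369061/18014398509481984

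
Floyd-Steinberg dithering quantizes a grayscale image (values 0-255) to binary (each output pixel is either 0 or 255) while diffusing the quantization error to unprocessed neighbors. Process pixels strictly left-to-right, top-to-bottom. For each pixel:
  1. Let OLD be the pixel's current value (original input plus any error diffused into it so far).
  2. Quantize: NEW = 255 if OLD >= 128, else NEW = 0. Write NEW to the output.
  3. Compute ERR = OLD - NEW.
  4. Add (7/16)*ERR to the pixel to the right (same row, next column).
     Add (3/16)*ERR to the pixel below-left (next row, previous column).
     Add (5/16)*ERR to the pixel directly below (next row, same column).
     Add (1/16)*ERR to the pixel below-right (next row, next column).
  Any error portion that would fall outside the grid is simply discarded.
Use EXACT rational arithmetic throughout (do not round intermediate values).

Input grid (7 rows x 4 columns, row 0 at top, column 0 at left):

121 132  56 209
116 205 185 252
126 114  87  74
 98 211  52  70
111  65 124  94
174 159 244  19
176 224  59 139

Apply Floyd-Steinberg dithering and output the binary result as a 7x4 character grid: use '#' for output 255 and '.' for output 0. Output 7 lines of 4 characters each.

Answer: .#.#
####
....
##..
..#.
###.
##.#

Derivation:
(0,0): OLD=121 → NEW=0, ERR=121
(0,1): OLD=2959/16 → NEW=255, ERR=-1121/16
(0,2): OLD=6489/256 → NEW=0, ERR=6489/256
(0,3): OLD=901487/4096 → NEW=255, ERR=-142993/4096
(1,0): OLD=36013/256 → NEW=255, ERR=-29267/256
(1,1): OLD=297787/2048 → NEW=255, ERR=-224453/2048
(1,2): OLD=8784983/65536 → NEW=255, ERR=-7926697/65536
(1,3): OLD=198976017/1048576 → NEW=255, ERR=-68410863/1048576
(2,0): OLD=2284729/32768 → NEW=0, ERR=2284729/32768
(2,1): OLD=84338947/1048576 → NEW=0, ERR=84338947/1048576
(2,2): OLD=136962767/2097152 → NEW=0, ERR=136962767/2097152
(2,3): OLD=2504004403/33554432 → NEW=0, ERR=2504004403/33554432
(3,0): OLD=2262740649/16777216 → NEW=255, ERR=-2015449431/16777216
(3,1): OLD=53735738615/268435456 → NEW=255, ERR=-14715302665/268435456
(3,2): OLD=289674227721/4294967296 → NEW=0, ERR=289674227721/4294967296
(3,3): OLD=8721145530303/68719476736 → NEW=0, ERR=8721145530303/68719476736
(4,0): OLD=271359507381/4294967296 → NEW=0, ERR=271359507381/4294967296
(4,1): OLD=2771062977567/34359738368 → NEW=0, ERR=2771062977567/34359738368
(4,2): OLD=220704580856511/1099511627776 → NEW=255, ERR=-59670884226369/1099511627776
(4,3): OLD=2007817543311337/17592186044416 → NEW=0, ERR=2007817543311337/17592186044416
(5,0): OLD=114825080844453/549755813888 → NEW=255, ERR=-25362651696987/549755813888
(5,1): OLD=2775905914925475/17592186044416 → NEW=255, ERR=-1710101526400605/17592186044416
(5,2): OLD=1855554680279207/8796093022208 → NEW=255, ERR=-387449040383833/8796093022208
(5,3): OLD=9008091561063583/281474976710656 → NEW=0, ERR=9008091561063583/281474976710656
(6,0): OLD=40351267050355721/281474976710656 → NEW=255, ERR=-31424852010861559/281474976710656
(6,1): OLD=601843444797206479/4503599627370496 → NEW=255, ERR=-546574460182270001/4503599627370496
(6,2): OLD=-571890312248257159/72057594037927936 → NEW=0, ERR=-571890312248257159/72057594037927936
(6,3): OLD=164609231613950955855/1152921504606846976 → NEW=255, ERR=-129385752060795023025/1152921504606846976
Row 0: .#.#
Row 1: ####
Row 2: ....
Row 3: ##..
Row 4: ..#.
Row 5: ###.
Row 6: ##.#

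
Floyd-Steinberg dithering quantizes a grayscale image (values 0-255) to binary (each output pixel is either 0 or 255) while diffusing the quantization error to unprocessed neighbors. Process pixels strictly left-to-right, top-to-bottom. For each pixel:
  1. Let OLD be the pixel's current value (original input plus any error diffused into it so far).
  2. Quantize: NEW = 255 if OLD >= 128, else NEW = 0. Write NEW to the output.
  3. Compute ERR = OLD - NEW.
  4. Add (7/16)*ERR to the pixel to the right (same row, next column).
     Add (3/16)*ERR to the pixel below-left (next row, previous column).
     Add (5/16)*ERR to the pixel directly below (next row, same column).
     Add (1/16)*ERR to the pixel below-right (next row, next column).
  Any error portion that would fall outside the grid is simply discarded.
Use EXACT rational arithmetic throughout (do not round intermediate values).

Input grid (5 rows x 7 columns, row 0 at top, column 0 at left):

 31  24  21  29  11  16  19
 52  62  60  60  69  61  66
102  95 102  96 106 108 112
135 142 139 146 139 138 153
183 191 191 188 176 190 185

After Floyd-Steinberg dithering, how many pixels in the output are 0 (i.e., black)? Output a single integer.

(0,0): OLD=31 → NEW=0, ERR=31
(0,1): OLD=601/16 → NEW=0, ERR=601/16
(0,2): OLD=9583/256 → NEW=0, ERR=9583/256
(0,3): OLD=185865/4096 → NEW=0, ERR=185865/4096
(0,4): OLD=2021951/65536 → NEW=0, ERR=2021951/65536
(0,5): OLD=30930873/1048576 → NEW=0, ERR=30930873/1048576
(0,6): OLD=535283215/16777216 → NEW=0, ERR=535283215/16777216
(1,0): OLD=17595/256 → NEW=0, ERR=17595/256
(1,1): OLD=230941/2048 → NEW=0, ERR=230941/2048
(1,2): OLD=8643425/65536 → NEW=255, ERR=-8068255/65536
(1,3): OLD=7456269/262144 → NEW=0, ERR=7456269/262144
(1,4): OLD=1668533575/16777216 → NEW=0, ERR=1668533575/16777216
(1,5): OLD=16326118391/134217728 → NEW=0, ERR=16326118391/134217728
(1,6): OLD=281387229849/2147483648 → NEW=255, ERR=-266221100391/2147483648
(2,0): OLD=4738959/32768 → NEW=255, ERR=-3616881/32768
(2,1): OLD=66228501/1048576 → NEW=0, ERR=66228501/1048576
(2,2): OLD=1737132159/16777216 → NEW=0, ERR=1737132159/16777216
(2,3): OLD=21627931207/134217728 → NEW=255, ERR=-12597589433/134217728
(2,4): OLD=129493724279/1073741824 → NEW=0, ERR=129493724279/1073741824
(2,5): OLD=6244762351357/34359738368 → NEW=255, ERR=-2516970932483/34359738368
(2,6): OLD=26835652904891/549755813888 → NEW=0, ERR=26835652904891/549755813888
(3,0): OLD=1884908703/16777216 → NEW=0, ERR=1884908703/16777216
(3,1): OLD=29985014579/134217728 → NEW=255, ERR=-4240506061/134217728
(3,2): OLD=154493225417/1073741824 → NEW=255, ERR=-119310939703/1073741824
(3,3): OLD=417209594159/4294967296 → NEW=0, ERR=417209594159/4294967296
(3,4): OLD=109722895595679/549755813888 → NEW=255, ERR=-30464836945761/549755813888
(3,5): OLD=473028524695629/4398046511104 → NEW=0, ERR=473028524695629/4398046511104
(3,6): OLD=14828871368889811/70368744177664 → NEW=255, ERR=-3115158396414509/70368744177664
(4,0): OLD=455664337521/2147483648 → NEW=255, ERR=-91943992719/2147483648
(4,1): OLD=5105264270141/34359738368 → NEW=255, ERR=-3656469013699/34359738368
(4,2): OLD=69245787712435/549755813888 → NEW=0, ERR=69245787712435/549755813888
(4,3): OLD=1126459215229345/4398046511104 → NEW=255, ERR=4957354897825/4398046511104
(4,4): OLD=6523657590114451/35184372088832 → NEW=255, ERR=-2448357292537709/35184372088832
(4,5): OLD=204241287861920019/1125899906842624 → NEW=255, ERR=-82863188382949101/1125899906842624
(4,6): OLD=2624504036182443637/18014398509481984 → NEW=255, ERR=-1969167583735462283/18014398509481984
Output grid:
  Row 0: .......  (7 black, running=7)
  Row 1: ..#...#  (5 black, running=12)
  Row 2: #..#.#.  (4 black, running=16)
  Row 3: .##.#.#  (3 black, running=19)
  Row 4: ##.####  (1 black, running=20)

Answer: 20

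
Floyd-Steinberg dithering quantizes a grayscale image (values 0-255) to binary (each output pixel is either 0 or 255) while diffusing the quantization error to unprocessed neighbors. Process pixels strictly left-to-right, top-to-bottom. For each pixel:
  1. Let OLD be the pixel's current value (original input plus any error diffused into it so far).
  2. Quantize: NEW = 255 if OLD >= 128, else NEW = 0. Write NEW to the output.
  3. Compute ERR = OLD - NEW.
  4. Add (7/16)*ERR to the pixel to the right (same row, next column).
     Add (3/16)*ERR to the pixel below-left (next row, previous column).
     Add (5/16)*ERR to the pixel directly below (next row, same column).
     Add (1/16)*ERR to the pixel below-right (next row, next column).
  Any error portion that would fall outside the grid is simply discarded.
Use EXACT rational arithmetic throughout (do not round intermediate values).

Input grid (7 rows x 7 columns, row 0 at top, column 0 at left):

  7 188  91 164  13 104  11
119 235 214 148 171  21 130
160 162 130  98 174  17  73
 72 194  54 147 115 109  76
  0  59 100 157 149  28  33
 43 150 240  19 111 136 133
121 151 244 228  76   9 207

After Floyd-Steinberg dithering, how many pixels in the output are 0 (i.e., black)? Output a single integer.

Answer: 27

Derivation:
(0,0): OLD=7 → NEW=0, ERR=7
(0,1): OLD=3057/16 → NEW=255, ERR=-1023/16
(0,2): OLD=16135/256 → NEW=0, ERR=16135/256
(0,3): OLD=784689/4096 → NEW=255, ERR=-259791/4096
(0,4): OLD=-966569/65536 → NEW=0, ERR=-966569/65536
(0,5): OLD=102285921/1048576 → NEW=0, ERR=102285921/1048576
(0,6): OLD=900550823/16777216 → NEW=0, ERR=900550823/16777216
(1,0): OLD=27955/256 → NEW=0, ERR=27955/256
(1,1): OLD=563301/2048 → NEW=255, ERR=41061/2048
(1,2): OLD=14849097/65536 → NEW=255, ERR=-1862583/65536
(1,3): OLD=30649685/262144 → NEW=0, ERR=30649685/262144
(1,4): OLD=3890120863/16777216 → NEW=255, ERR=-388069217/16777216
(1,5): OLD=6778872271/134217728 → NEW=0, ERR=6778872271/134217728
(1,6): OLD=375739610945/2147483648 → NEW=255, ERR=-171868719295/2147483648
(2,0): OLD=6484263/32768 → NEW=255, ERR=-1871577/32768
(2,1): OLD=151805725/1048576 → NEW=255, ERR=-115581155/1048576
(2,2): OLD=1611782807/16777216 → NEW=0, ERR=1611782807/16777216
(2,3): OLD=22878012319/134217728 → NEW=255, ERR=-11347508321/134217728
(2,4): OLD=157368041679/1073741824 → NEW=255, ERR=-116436123441/1073741824
(2,5): OLD=-1068959411899/34359738368 → NEW=0, ERR=-1068959411899/34359738368
(2,6): OLD=20635352288307/549755813888 → NEW=0, ERR=20635352288307/549755813888
(3,0): OLD=561763767/16777216 → NEW=0, ERR=561763767/16777216
(3,1): OLD=25319716715/134217728 → NEW=255, ERR=-8905803925/134217728
(3,2): OLD=34628944497/1073741824 → NEW=0, ERR=34628944497/1073741824
(3,3): OLD=516947194503/4294967296 → NEW=0, ERR=516947194503/4294967296
(3,4): OLD=67429341372855/549755813888 → NEW=0, ERR=67429341372855/549755813888
(3,5): OLD=673776768870933/4398046511104 → NEW=255, ERR=-447725091460587/4398046511104
(3,6): OLD=2902536204087563/70368744177664 → NEW=0, ERR=2902536204087563/70368744177664
(4,0): OLD=-4246861095/2147483648 → NEW=0, ERR=-4246861095/2147483648
(4,1): OLD=1564711651205/34359738368 → NEW=0, ERR=1564711651205/34359738368
(4,2): OLD=81596040930027/549755813888 → NEW=255, ERR=-58591691611413/549755813888
(4,3): OLD=760854505694857/4398046511104 → NEW=255, ERR=-360647354636663/4398046511104
(4,4): OLD=4921881853859403/35184372088832 → NEW=255, ERR=-4050133028792757/35184372088832
(4,5): OLD=-43656108020363957/1125899906842624 → NEW=0, ERR=-43656108020363957/1125899906842624
(4,6): OLD=406467667583452541/18014398509481984 → NEW=0, ERR=406467667583452541/18014398509481984
(5,0): OLD=27993886063199/549755813888 → NEW=0, ERR=27993886063199/549755813888
(5,1): OLD=731842908297717/4398046511104 → NEW=255, ERR=-389658952033803/4398046511104
(5,2): OLD=5467779650695235/35184372088832 → NEW=255, ERR=-3504235231956925/35184372088832
(5,3): OLD=-22079879521834385/281474976710656 → NEW=0, ERR=-22079879521834385/281474976710656
(5,4): OLD=510046276486218725/18014398509481984 → NEW=0, ERR=510046276486218725/18014398509481984
(5,5): OLD=19211450671207838869/144115188075855872 → NEW=255, ERR=-17537922288135408491/144115188075855872
(5,6): OLD=194582389085204951323/2305843009213693952 → NEW=0, ERR=194582389085204951323/2305843009213693952
(6,0): OLD=8465396631923895/70368744177664 → NEW=0, ERR=8465396631923895/70368744177664
(6,1): OLD=180653752218347171/1125899906842624 → NEW=255, ERR=-106450724026521949/1125899906842624
(6,2): OLD=2724969285032176265/18014398509481984 → NEW=255, ERR=-1868702334885729655/18014398509481984
(6,3): OLD=22653009181049938711/144115188075855872 → NEW=255, ERR=-14096363778293308649/144115188075855872
(6,4): OLD=4131588516506362277/288230376151711744 → NEW=0, ERR=4131588516506362277/288230376151711744
(6,5): OLD=-190590342153853611911/36893488147419103232 → NEW=0, ERR=-190590342153853611911/36893488147419103232
(6,6): OLD=131933983370228826153151/590295810358705651712 → NEW=255, ERR=-18591448271241115033409/590295810358705651712
Output grid:
  Row 0: .#.#...  (5 black, running=5)
  Row 1: .##.#.#  (3 black, running=8)
  Row 2: ##.##..  (3 black, running=11)
  Row 3: .#...#.  (5 black, running=16)
  Row 4: ..###..  (4 black, running=20)
  Row 5: .##..#.  (4 black, running=24)
  Row 6: .###..#  (3 black, running=27)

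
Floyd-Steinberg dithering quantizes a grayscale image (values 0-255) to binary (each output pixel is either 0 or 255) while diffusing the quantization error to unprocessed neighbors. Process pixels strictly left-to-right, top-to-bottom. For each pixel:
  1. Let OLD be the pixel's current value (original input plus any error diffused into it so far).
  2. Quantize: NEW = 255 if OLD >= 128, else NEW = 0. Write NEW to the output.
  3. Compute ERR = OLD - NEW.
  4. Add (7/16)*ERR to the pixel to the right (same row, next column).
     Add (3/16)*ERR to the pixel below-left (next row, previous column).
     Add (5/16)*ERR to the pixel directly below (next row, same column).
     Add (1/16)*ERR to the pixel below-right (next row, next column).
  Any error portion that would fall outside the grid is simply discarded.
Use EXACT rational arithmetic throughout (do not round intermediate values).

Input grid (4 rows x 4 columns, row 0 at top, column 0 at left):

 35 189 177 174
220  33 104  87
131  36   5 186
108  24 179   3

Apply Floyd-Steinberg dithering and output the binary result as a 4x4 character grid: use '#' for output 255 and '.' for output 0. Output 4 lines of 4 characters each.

(0,0): OLD=35 → NEW=0, ERR=35
(0,1): OLD=3269/16 → NEW=255, ERR=-811/16
(0,2): OLD=39635/256 → NEW=255, ERR=-25645/256
(0,3): OLD=533189/4096 → NEW=255, ERR=-511291/4096
(1,0): OLD=56687/256 → NEW=255, ERR=-8593/256
(1,1): OLD=-28919/2048 → NEW=0, ERR=-28919/2048
(1,2): OLD=2617789/65536 → NEW=0, ERR=2617789/65536
(1,3): OLD=62082235/1048576 → NEW=0, ERR=62082235/1048576
(2,0): OLD=3862131/32768 → NEW=0, ERR=3862131/32768
(2,1): OLD=92845089/1048576 → NEW=0, ERR=92845089/1048576
(2,2): OLD=139333125/2097152 → NEW=0, ERR=139333125/2097152
(2,3): OLD=7921047825/33554432 → NEW=255, ERR=-635332335/33554432
(3,0): OLD=2708415555/16777216 → NEW=255, ERR=-1569774525/16777216
(3,1): OLD=8203042461/268435456 → NEW=0, ERR=8203042461/268435456
(3,2): OLD=923914009955/4294967296 → NEW=255, ERR=-171302650525/4294967296
(3,3): OLD=-1114218577867/68719476736 → NEW=0, ERR=-1114218577867/68719476736
Row 0: .###
Row 1: #...
Row 2: ...#
Row 3: #.#.

Answer: .###
#...
...#
#.#.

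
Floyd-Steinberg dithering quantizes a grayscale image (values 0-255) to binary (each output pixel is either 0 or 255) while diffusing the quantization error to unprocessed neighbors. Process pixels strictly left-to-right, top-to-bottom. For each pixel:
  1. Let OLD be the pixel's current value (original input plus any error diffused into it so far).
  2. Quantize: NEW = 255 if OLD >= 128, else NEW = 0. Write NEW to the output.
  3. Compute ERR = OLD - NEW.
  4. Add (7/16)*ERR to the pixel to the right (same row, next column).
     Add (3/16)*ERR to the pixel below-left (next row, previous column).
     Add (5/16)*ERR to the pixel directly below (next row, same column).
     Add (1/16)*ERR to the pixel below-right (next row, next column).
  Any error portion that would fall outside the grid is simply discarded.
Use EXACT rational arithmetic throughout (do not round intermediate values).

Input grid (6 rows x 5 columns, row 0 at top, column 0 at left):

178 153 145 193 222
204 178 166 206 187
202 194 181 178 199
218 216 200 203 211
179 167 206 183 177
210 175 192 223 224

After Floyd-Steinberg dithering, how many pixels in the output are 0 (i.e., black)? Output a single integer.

(0,0): OLD=178 → NEW=255, ERR=-77
(0,1): OLD=1909/16 → NEW=0, ERR=1909/16
(0,2): OLD=50483/256 → NEW=255, ERR=-14797/256
(0,3): OLD=686949/4096 → NEW=255, ERR=-357531/4096
(0,4): OLD=12046275/65536 → NEW=255, ERR=-4665405/65536
(1,0): OLD=51791/256 → NEW=255, ERR=-13489/256
(1,1): OLD=361641/2048 → NEW=255, ERR=-160599/2048
(1,2): OLD=6862941/65536 → NEW=0, ERR=6862941/65536
(1,3): OLD=54415129/262144 → NEW=255, ERR=-12431591/262144
(1,4): OLD=581123627/4194304 → NEW=255, ERR=-488423893/4194304
(2,0): OLD=5597779/32768 → NEW=255, ERR=-2758061/32768
(2,1): OLD=156250689/1048576 → NEW=255, ERR=-111136191/1048576
(2,2): OLD=2576352259/16777216 → NEW=255, ERR=-1701837821/16777216
(2,3): OLD=27786363481/268435456 → NEW=0, ERR=27786363481/268435456
(2,4): OLD=880177441327/4294967296 → NEW=255, ERR=-215039219153/4294967296
(3,0): OLD=2882734755/16777216 → NEW=255, ERR=-1395455325/16777216
(3,1): OLD=16402667623/134217728 → NEW=0, ERR=16402667623/134217728
(3,2): OLD=1007392005789/4294967296 → NEW=255, ERR=-87824654691/4294967296
(3,3): OLD=1809675266677/8589934592 → NEW=255, ERR=-380758054283/8589934592
(3,4): OLD=25073084242473/137438953472 → NEW=255, ERR=-9973848892887/137438953472
(4,0): OLD=377789362861/2147483648 → NEW=255, ERR=-169818967379/2147483648
(4,1): OLD=11102403364013/68719476736 → NEW=255, ERR=-6421063203667/68719476736
(4,2): OLD=173785953041091/1099511627776 → NEW=255, ERR=-106589512041789/1099511627776
(4,3): OLD=1967702822064301/17592186044416 → NEW=0, ERR=1967702822064301/17592186044416
(4,4): OLD=56431934845616955/281474976710656 → NEW=255, ERR=-15344184215600325/281474976710656
(5,0): OLD=184463217441319/1099511627776 → NEW=255, ERR=-95912247641561/1099511627776
(5,1): OLD=743422960282549/8796093022208 → NEW=0, ERR=743422960282549/8796093022208
(5,2): OLD=60183272295112669/281474976710656 → NEW=255, ERR=-11592846766104611/281474976710656
(5,3): OLD=251812386894133363/1125899906842624 → NEW=255, ERR=-35292089350735757/1125899906842624
(5,4): OLD=3607229936968922881/18014398509481984 → NEW=255, ERR=-986441682948983039/18014398509481984
Output grid:
  Row 0: #.###  (1 black, running=1)
  Row 1: ##.##  (1 black, running=2)
  Row 2: ###.#  (1 black, running=3)
  Row 3: #.###  (1 black, running=4)
  Row 4: ###.#  (1 black, running=5)
  Row 5: #.###  (1 black, running=6)

Answer: 6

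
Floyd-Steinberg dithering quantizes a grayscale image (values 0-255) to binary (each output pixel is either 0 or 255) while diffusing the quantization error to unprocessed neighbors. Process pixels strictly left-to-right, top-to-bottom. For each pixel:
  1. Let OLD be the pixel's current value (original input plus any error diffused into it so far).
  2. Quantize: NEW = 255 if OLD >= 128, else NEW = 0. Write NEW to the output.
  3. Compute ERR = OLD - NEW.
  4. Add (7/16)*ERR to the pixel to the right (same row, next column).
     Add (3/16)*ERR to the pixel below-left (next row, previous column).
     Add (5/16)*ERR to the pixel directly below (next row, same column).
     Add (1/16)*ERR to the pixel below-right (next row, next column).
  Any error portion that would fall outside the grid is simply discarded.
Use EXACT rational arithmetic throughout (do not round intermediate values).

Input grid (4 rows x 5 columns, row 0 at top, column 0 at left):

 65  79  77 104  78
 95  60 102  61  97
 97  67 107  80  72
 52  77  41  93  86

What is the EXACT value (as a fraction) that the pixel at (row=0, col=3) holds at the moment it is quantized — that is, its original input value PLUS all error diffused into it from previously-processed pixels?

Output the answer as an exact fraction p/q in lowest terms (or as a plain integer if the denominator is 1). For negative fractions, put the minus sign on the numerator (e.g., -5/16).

Answer: 648199/4096

Derivation:
(0,0): OLD=65 → NEW=0, ERR=65
(0,1): OLD=1719/16 → NEW=0, ERR=1719/16
(0,2): OLD=31745/256 → NEW=0, ERR=31745/256
(0,3): OLD=648199/4096 → NEW=255, ERR=-396281/4096
Target (0,3): original=104, with diffused error = 648199/4096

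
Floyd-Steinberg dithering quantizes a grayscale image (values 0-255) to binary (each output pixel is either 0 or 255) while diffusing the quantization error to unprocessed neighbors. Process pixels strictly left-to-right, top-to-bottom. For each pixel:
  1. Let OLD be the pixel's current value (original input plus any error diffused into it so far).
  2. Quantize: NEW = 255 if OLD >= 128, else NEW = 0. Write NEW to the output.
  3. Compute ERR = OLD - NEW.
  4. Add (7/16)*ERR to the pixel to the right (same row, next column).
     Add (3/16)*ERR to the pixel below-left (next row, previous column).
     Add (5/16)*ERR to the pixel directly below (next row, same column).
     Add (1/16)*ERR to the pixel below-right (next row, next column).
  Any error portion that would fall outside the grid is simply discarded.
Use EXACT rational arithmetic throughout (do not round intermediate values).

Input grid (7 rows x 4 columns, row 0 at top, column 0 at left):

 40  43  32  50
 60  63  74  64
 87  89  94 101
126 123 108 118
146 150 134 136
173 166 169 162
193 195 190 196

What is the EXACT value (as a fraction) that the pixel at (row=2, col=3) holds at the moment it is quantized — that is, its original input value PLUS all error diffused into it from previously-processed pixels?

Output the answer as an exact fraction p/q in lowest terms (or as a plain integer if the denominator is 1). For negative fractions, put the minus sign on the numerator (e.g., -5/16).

Answer: 438106001/4194304

Derivation:
(0,0): OLD=40 → NEW=0, ERR=40
(0,1): OLD=121/2 → NEW=0, ERR=121/2
(0,2): OLD=1871/32 → NEW=0, ERR=1871/32
(0,3): OLD=38697/512 → NEW=0, ERR=38697/512
(1,0): OLD=2683/32 → NEW=0, ERR=2683/32
(1,1): OLD=33805/256 → NEW=255, ERR=-31475/256
(1,2): OLD=462305/8192 → NEW=0, ERR=462305/8192
(1,3): OLD=15199479/131072 → NEW=0, ERR=15199479/131072
(2,0): OLD=369247/4096 → NEW=0, ERR=369247/4096
(2,1): OLD=13872629/131072 → NEW=0, ERR=13872629/131072
(2,2): OLD=45088541/262144 → NEW=255, ERR=-21758179/262144
(2,3): OLD=438106001/4194304 → NEW=0, ERR=438106001/4194304
Target (2,3): original=101, with diffused error = 438106001/4194304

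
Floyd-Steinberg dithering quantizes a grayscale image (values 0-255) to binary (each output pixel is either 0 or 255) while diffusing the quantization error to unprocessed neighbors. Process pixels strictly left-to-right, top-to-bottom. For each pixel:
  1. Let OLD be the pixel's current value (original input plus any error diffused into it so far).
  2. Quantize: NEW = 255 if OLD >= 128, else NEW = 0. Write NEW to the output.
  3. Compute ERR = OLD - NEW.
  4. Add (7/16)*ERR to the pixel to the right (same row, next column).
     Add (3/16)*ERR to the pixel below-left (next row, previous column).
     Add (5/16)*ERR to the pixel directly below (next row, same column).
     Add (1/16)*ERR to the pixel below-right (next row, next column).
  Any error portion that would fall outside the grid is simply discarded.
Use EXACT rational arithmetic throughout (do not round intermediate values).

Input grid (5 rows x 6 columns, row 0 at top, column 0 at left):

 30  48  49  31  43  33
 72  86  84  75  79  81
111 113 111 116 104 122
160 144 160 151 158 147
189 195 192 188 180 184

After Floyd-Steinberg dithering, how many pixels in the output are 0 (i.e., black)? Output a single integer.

Answer: 16

Derivation:
(0,0): OLD=30 → NEW=0, ERR=30
(0,1): OLD=489/8 → NEW=0, ERR=489/8
(0,2): OLD=9695/128 → NEW=0, ERR=9695/128
(0,3): OLD=131353/2048 → NEW=0, ERR=131353/2048
(0,4): OLD=2328495/32768 → NEW=0, ERR=2328495/32768
(0,5): OLD=33600969/524288 → NEW=0, ERR=33600969/524288
(1,0): OLD=11883/128 → NEW=0, ERR=11883/128
(1,1): OLD=165677/1024 → NEW=255, ERR=-95443/1024
(1,2): OLD=2711153/32768 → NEW=0, ERR=2711153/32768
(1,3): OLD=19568829/131072 → NEW=255, ERR=-13854531/131072
(1,4): OLD=595482039/8388608 → NEW=0, ERR=595482039/8388608
(1,5): OLD=18324182481/134217728 → NEW=255, ERR=-15901338159/134217728
(2,0): OLD=2007615/16384 → NEW=0, ERR=2007615/16384
(2,1): OLD=83255781/524288 → NEW=255, ERR=-50437659/524288
(2,2): OLD=579842927/8388608 → NEW=0, ERR=579842927/8388608
(2,3): OLD=8837604151/67108864 → NEW=255, ERR=-8275156169/67108864
(2,4): OLD=93233621925/2147483648 → NEW=0, ERR=93233621925/2147483648
(2,5): OLD=3724859783635/34359738368 → NEW=0, ERR=3724859783635/34359738368
(3,0): OLD=1512082703/8388608 → NEW=255, ERR=-627012337/8388608
(3,1): OLD=6835340707/67108864 → NEW=0, ERR=6835340707/67108864
(3,2): OLD=105779152505/536870912 → NEW=255, ERR=-31122930055/536870912
(3,3): OLD=3420994120075/34359738368 → NEW=0, ERR=3420994120075/34359738368
(3,4): OLD=62602383290603/274877906944 → NEW=255, ERR=-7491482980117/274877906944
(3,5): OLD=755000751223269/4398046511104 → NEW=255, ERR=-366501109108251/4398046511104
(4,0): OLD=198362733377/1073741824 → NEW=255, ERR=-75441431743/1073741824
(4,1): OLD=3101816565773/17179869184 → NEW=255, ERR=-1279050076147/17179869184
(4,2): OLD=91449754385047/549755813888 → NEW=255, ERR=-48737978156393/549755813888
(4,3): OLD=1509360392429331/8796093022208 → NEW=255, ERR=-733643328233709/8796093022208
(4,4): OLD=17675375169594051/140737488355328 → NEW=0, ERR=17675375169594051/140737488355328
(4,5): OLD=475582975162103925/2251799813685248 → NEW=255, ERR=-98625977327634315/2251799813685248
Output grid:
  Row 0: ......  (6 black, running=6)
  Row 1: .#.#.#  (3 black, running=9)
  Row 2: .#.#..  (4 black, running=13)
  Row 3: #.#.##  (2 black, running=15)
  Row 4: ####.#  (1 black, running=16)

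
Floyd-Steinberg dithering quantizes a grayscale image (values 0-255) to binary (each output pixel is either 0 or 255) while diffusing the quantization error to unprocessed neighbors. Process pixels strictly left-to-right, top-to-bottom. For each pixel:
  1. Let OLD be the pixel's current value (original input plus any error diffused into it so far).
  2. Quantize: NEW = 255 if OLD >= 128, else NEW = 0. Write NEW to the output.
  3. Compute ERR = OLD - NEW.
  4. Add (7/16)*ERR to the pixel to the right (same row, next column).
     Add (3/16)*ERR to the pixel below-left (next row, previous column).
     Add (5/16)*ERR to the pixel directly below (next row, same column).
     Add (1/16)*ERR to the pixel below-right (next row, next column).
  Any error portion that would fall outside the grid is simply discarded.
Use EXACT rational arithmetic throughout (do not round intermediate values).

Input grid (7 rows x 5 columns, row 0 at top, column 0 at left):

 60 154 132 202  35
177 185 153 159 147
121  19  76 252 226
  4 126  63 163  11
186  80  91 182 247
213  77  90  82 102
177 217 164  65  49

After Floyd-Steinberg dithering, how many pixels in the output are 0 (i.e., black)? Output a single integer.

Answer: 17

Derivation:
(0,0): OLD=60 → NEW=0, ERR=60
(0,1): OLD=721/4 → NEW=255, ERR=-299/4
(0,2): OLD=6355/64 → NEW=0, ERR=6355/64
(0,3): OLD=251333/1024 → NEW=255, ERR=-9787/1024
(0,4): OLD=504931/16384 → NEW=0, ERR=504931/16384
(1,0): OLD=11631/64 → NEW=255, ERR=-4689/64
(1,1): OLD=77801/512 → NEW=255, ERR=-52759/512
(1,2): OLD=2170621/16384 → NEW=255, ERR=-2007299/16384
(1,3): OLD=7497129/65536 → NEW=0, ERR=7497129/65536
(1,4): OLD=216092827/1048576 → NEW=255, ERR=-51294053/1048576
(2,0): OLD=645395/8192 → NEW=0, ERR=645395/8192
(2,1): OLD=-1647455/262144 → NEW=0, ERR=-1647455/262144
(2,2): OLD=209603939/4194304 → NEW=0, ERR=209603939/4194304
(2,3): OLD=19648345401/67108864 → NEW=255, ERR=2535585081/67108864
(2,4): OLD=251677710927/1073741824 → NEW=255, ERR=-22126454193/1073741824
(3,0): OLD=115098051/4194304 → NEW=0, ERR=115098051/4194304
(3,1): OLD=5044430439/33554432 → NEW=255, ERR=-3511949721/33554432
(3,2): OLD=42431760701/1073741824 → NEW=0, ERR=42431760701/1073741824
(3,3): OLD=410933381773/2147483648 → NEW=255, ERR=-136674948467/2147483648
(3,4): OLD=-718893336559/34359738368 → NEW=0, ERR=-718893336559/34359738368
(4,0): OLD=93926062509/536870912 → NEW=255, ERR=-42976020051/536870912
(4,1): OLD=367573681805/17179869184 → NEW=0, ERR=367573681805/17179869184
(4,2): OLD=25903129140259/274877906944 → NEW=0, ERR=25903129140259/274877906944
(4,3): OLD=887903492645901/4398046511104 → NEW=255, ERR=-233598367685619/4398046511104
(4,4): OLD=15005889208225499/70368744177664 → NEW=255, ERR=-2938140557078821/70368744177664
(5,0): OLD=52775552016327/274877906944 → NEW=255, ERR=-17318314254393/274877906944
(5,1): OLD=151266470636661/2199023255552 → NEW=0, ERR=151266470636661/2199023255552
(5,2): OLD=9916471655608957/70368744177664 → NEW=255, ERR=-8027558109695363/70368744177664
(5,3): OLD=3814948891761987/281474976710656 → NEW=0, ERR=3814948891761987/281474976710656
(5,4): OLD=412358697560668465/4503599627370496 → NEW=0, ERR=412358697560668465/4503599627370496
(6,0): OLD=5988700701457527/35184372088832 → NEW=255, ERR=-2983314181194633/35184372088832
(6,1): OLD=198240353771779609/1125899906842624 → NEW=255, ERR=-88864122473089511/1125899906842624
(6,2): OLD=1813335669134904035/18014398509481984 → NEW=0, ERR=1813335669134904035/18014398509481984
(6,3): OLD=35542357273815436097/288230376151711744 → NEW=0, ERR=35542357273815436097/288230376151711744
(6,4): OLD=610630406704228243463/4611686018427387904 → NEW=255, ERR=-565349527994755672057/4611686018427387904
Output grid:
  Row 0: .#.#.  (3 black, running=3)
  Row 1: ###.#  (1 black, running=4)
  Row 2: ...##  (3 black, running=7)
  Row 3: .#.#.  (3 black, running=10)
  Row 4: #..##  (2 black, running=12)
  Row 5: #.#..  (3 black, running=15)
  Row 6: ##..#  (2 black, running=17)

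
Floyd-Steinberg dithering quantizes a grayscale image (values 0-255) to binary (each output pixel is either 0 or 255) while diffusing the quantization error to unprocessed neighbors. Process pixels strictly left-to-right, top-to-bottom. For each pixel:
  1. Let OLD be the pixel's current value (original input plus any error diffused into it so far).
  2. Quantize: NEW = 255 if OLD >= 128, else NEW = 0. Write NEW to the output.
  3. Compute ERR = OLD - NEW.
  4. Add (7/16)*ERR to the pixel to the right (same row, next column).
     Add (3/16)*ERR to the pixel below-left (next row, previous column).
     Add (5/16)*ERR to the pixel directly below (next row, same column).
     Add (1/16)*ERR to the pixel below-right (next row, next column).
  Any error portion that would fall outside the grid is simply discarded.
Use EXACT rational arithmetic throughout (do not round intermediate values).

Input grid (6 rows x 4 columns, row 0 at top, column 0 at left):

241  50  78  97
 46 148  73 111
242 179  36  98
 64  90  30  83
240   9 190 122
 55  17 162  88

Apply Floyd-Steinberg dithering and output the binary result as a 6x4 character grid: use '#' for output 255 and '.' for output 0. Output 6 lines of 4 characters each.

(0,0): OLD=241 → NEW=255, ERR=-14
(0,1): OLD=351/8 → NEW=0, ERR=351/8
(0,2): OLD=12441/128 → NEW=0, ERR=12441/128
(0,3): OLD=285743/2048 → NEW=255, ERR=-236497/2048
(1,0): OLD=6381/128 → NEW=0, ERR=6381/128
(1,1): OLD=205691/1024 → NEW=255, ERR=-55429/1024
(1,2): OLD=1991703/32768 → NEW=0, ERR=1991703/32768
(1,3): OLD=56403025/524288 → NEW=0, ERR=56403025/524288
(2,0): OLD=4053881/16384 → NEW=255, ERR=-124039/16384
(2,1): OLD=90851011/524288 → NEW=255, ERR=-42842429/524288
(2,2): OLD=37782319/1048576 → NEW=0, ERR=37782319/1048576
(2,3): OLD=2536408147/16777216 → NEW=255, ERR=-1741781933/16777216
(3,0): OLD=388497385/8388608 → NEW=0, ERR=388497385/8388608
(3,1): OLD=12214950583/134217728 → NEW=0, ERR=12214950583/134217728
(3,2): OLD=121339419465/2147483648 → NEW=0, ERR=121339419465/2147483648
(3,3): OLD=2663871972991/34359738368 → NEW=0, ERR=2663871972991/34359738368
(4,0): OLD=583120718069/2147483648 → NEW=255, ERR=35512387829/2147483648
(4,1): OLD=999246997855/17179869184 → NEW=0, ERR=999246997855/17179869184
(4,2): OLD=139268859434111/549755813888 → NEW=255, ERR=-918873107329/549755813888
(4,3): OLD=1310863886180393/8796093022208 → NEW=255, ERR=-932139834482647/8796093022208
(5,0): OLD=19536521388645/274877906944 → NEW=0, ERR=19536521388645/274877906944
(5,1): OLD=589258952437603/8796093022208 → NEW=0, ERR=589258952437603/8796093022208
(5,2): OLD=767686590359183/4398046511104 → NEW=255, ERR=-353815269972337/4398046511104
(5,3): OLD=2756084053525647/140737488355328 → NEW=0, ERR=2756084053525647/140737488355328
Row 0: #..#
Row 1: .#..
Row 2: ##.#
Row 3: ....
Row 4: #.##
Row 5: ..#.

Answer: #..#
.#..
##.#
....
#.##
..#.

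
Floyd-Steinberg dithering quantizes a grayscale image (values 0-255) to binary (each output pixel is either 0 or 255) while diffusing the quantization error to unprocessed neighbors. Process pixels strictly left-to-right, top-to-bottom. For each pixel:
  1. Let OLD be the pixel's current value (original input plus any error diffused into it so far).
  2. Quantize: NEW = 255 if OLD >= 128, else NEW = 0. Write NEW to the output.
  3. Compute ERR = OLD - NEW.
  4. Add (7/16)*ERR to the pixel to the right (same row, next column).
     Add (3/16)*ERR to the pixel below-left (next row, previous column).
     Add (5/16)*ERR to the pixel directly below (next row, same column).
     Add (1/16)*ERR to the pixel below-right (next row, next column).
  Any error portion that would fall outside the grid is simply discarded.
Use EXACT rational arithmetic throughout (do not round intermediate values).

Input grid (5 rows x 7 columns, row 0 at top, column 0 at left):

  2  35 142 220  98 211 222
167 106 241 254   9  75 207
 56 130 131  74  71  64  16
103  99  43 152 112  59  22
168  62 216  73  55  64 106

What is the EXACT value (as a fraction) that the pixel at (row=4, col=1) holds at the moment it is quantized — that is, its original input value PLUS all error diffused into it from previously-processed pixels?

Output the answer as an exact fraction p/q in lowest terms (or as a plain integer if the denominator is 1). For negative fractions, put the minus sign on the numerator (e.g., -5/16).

(0,0): OLD=2 → NEW=0, ERR=2
(0,1): OLD=287/8 → NEW=0, ERR=287/8
(0,2): OLD=20185/128 → NEW=255, ERR=-12455/128
(0,3): OLD=363375/2048 → NEW=255, ERR=-158865/2048
(0,4): OLD=2099209/32768 → NEW=0, ERR=2099209/32768
(0,5): OLD=125319231/524288 → NEW=255, ERR=-8374209/524288
(0,6): OLD=1803651513/8388608 → NEW=255, ERR=-335443527/8388608
(1,0): OLD=22317/128 → NEW=255, ERR=-10323/128
(1,1): OLD=65339/1024 → NEW=0, ERR=65339/1024
(1,2): OLD=7412311/32768 → NEW=255, ERR=-943529/32768
(1,3): OLD=29241099/131072 → NEW=255, ERR=-4182261/131072
(1,4): OLD=60538817/8388608 → NEW=0, ERR=60538817/8388608
(1,5): OLD=4675615761/67108864 → NEW=0, ERR=4675615761/67108864
(1,6): OLD=240504228063/1073741824 → NEW=255, ERR=-33299937057/1073741824
(2,0): OLD=700601/16384 → NEW=0, ERR=700601/16384
(2,1): OLD=82946819/524288 → NEW=255, ERR=-50746621/524288
(2,2): OLD=651465417/8388608 → NEW=0, ERR=651465417/8388608
(2,3): OLD=6547059649/67108864 → NEW=0, ERR=6547059649/67108864
(2,4): OLD=68186084689/536870912 → NEW=0, ERR=68186084689/536870912
(2,5): OLD=2336015231707/17179869184 → NEW=255, ERR=-2044851410213/17179869184
(2,6): OLD=-11382950690131/274877906944 → NEW=0, ERR=-11382950690131/274877906944
(3,0): OLD=823882921/8388608 → NEW=0, ERR=823882921/8388608
(3,1): OLD=8654054901/67108864 → NEW=255, ERR=-8458705419/67108864
(3,2): OLD=13082094319/536870912 → NEW=0, ERR=13082094319/536870912
(3,3): OLD=476344786233/2147483648 → NEW=255, ERR=-71263544007/2147483648
(3,4): OLD=33246833703081/274877906944 → NEW=0, ERR=33246833703081/274877906944
(3,5): OLD=164693445275019/2199023255552 → NEW=0, ERR=164693445275019/2199023255552
(3,6): OLD=1209851294766933/35184372088832 → NEW=0, ERR=1209851294766933/35184372088832
(4,0): OLD=187967827015/1073741824 → NEW=255, ERR=-85836338105/1073741824
(4,1): OLD=-28449331045/17179869184 → NEW=0, ERR=-28449331045/17179869184
Target (4,1): original=62, with diffused error = -28449331045/17179869184

Answer: -28449331045/17179869184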